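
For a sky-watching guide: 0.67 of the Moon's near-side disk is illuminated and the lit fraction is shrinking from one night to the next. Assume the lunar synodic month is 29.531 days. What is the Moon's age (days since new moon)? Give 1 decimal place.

20.5 days

From f = (1 − cos θ)/2: cos θ = 1 − 2×0.67 = -0.340; arccos → 109.9°.
Since the Moon is past full (waning), take the reflex angle: θ = 360° − 109.9° = 250.1°.
At 360°/29.531 d per day, 250.1° corresponds to 20.52 days.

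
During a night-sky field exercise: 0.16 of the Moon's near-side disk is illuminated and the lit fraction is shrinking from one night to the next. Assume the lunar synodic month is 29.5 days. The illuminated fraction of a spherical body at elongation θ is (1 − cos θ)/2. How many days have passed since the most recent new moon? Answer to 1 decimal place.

25.6 days

cos θ = 1 − 2f = 0.680, giving a principal value of 47.2°.
A waning Moon lies in 180°–360°, so θ = 360° − 47.2° = 312.8°.
At 360°/29.5 d per day, 312.8° corresponds to 25.64 days.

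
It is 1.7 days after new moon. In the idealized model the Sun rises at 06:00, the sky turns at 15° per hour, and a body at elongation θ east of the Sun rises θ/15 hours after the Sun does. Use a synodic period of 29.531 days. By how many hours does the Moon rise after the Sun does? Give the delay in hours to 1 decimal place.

1.4 h

Phase angle: θ = 360°·(1.7 d)/(29.531 d) = 20.7°.
At 15° of sky rotation per hour, 20.7° corresponds to a 1.38 h lag.
So the Moon rises 1.38 h after the Sun.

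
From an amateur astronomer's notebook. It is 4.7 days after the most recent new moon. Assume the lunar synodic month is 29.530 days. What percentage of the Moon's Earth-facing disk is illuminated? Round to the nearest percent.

Phase angle: θ = 360°·(4.7 d)/(29.530 d) = 57.3°.
With cos θ = 0.540, the lit fraction is (1 − 0.540)/2 ≈ 0.230, so 23%.

23%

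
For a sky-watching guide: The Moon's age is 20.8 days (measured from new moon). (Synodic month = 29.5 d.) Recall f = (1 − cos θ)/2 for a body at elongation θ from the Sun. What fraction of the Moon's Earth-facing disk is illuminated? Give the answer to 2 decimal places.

0.64

Phase angle: θ = 360°·(20.8 d)/(29.5 d) = 253.8°.
With cos θ = (-0.278), the lit fraction is (1 − (-0.278))/2 ≈ 0.639.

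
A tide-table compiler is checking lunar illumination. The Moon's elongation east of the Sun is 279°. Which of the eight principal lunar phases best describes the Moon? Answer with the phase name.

The last quarter sector spans roughly 248°–292°; 279° falls inside it.

last quarter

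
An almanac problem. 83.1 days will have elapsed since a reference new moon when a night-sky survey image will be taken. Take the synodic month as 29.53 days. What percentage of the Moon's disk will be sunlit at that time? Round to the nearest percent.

30%

83.1/29.53 = 2.814 lunations, so 2 complete cycles and 24.04 d into the next.
The Moon has covered 24.04/29.53 of its cycle, so θ ≈ 360° × 24.04/29.53 = 293.1°.
cos 293.1° = 0.392, so f = (1 − 0.392)/2 = 0.304, so 30%.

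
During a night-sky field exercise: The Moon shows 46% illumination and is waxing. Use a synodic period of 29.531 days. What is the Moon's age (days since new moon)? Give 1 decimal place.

7.0 days

From f = (1 − cos θ)/2: cos θ = 1 − 2×0.46 = 0.080; arccos → 85.4°.
The Moon is waxing (0°–180°), so θ = 85.4° directly.
At 360°/29.531 d per day, 85.4° corresponds to 7.01 days.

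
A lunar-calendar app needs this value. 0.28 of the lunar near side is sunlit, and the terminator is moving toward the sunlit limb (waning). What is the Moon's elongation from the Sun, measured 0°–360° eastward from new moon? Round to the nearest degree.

From f = (1 − cos θ)/2: cos θ = 1 − 2×0.28 = 0.440; arccos → 63.9°.
A waning Moon lies in 180°–360°, so θ = 360° − 63.9° = 296.1°.

296°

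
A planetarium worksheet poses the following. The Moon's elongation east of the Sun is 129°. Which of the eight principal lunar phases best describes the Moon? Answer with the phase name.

waxing gibbous

129° lies in the waxing gibbous sector of the 8-phase cycle.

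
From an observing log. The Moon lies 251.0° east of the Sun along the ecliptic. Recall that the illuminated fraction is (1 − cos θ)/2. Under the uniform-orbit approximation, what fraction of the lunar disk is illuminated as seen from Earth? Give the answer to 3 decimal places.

cos 251.0° = (-0.326), so f = (1 − (-0.326))/2 = 0.663.

0.663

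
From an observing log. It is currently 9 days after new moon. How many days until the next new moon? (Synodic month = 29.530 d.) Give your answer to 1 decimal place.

The next new moon completes the synodic month: 29.530 − 9 = 20.530 days.

20.5 days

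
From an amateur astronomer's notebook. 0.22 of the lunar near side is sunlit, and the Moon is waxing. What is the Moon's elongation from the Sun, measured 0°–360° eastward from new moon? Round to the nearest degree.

From f = (1 − cos θ)/2: cos θ = 1 − 2×0.22 = 0.560; arccos → 55.9°.
Waxing ⇒ before full, so θ = 55.9°.

56°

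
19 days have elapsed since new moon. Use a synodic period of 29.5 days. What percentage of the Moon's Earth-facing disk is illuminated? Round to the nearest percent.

The Moon has covered 19/29.5 of its cycle, so θ ≈ 360° × 19/29.5 = 231.9°.
Illuminated fraction = (1 − cos 231.9°)/2 = (1 − (-0.618))/2 ≈ 0.809, so 81%.

81%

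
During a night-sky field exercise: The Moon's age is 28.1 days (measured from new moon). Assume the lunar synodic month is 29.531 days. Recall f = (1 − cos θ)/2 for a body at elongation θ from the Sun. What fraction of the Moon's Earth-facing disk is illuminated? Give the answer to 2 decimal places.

0.02

The Moon has covered 28.1/29.531 of its cycle, so θ ≈ 360° × 28.1/29.531 = 342.6°.
With cos θ = 0.954, the lit fraction is (1 − 0.954)/2 ≈ 0.023.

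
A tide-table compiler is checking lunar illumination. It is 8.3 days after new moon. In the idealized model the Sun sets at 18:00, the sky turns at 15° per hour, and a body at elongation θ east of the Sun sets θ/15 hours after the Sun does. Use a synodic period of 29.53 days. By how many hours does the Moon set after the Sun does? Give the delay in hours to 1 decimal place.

6.7 h

Elongation θ = 360° × 8.3/29.53 ≈ 101.2°.
The Moon trails the Sun by θ/15 = 101.2/15 ≈ 6.75 hours.
So the Moon sets 6.75 h after the Sun.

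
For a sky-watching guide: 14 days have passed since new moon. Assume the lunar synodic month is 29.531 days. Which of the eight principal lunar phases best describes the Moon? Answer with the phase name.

full moon

At 14/29.531 of the cycle, θ ≈ 171° — the full moon range.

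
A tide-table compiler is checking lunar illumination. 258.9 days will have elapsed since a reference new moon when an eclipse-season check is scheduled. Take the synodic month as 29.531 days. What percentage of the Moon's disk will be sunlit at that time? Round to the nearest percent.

258.9 d spans 8 complete synodic months (8 × 29.531 = 236.25 d) plus 22.65 d.
The Moon has covered 22.65/29.531 of its cycle, so θ ≈ 360° × 22.65/29.531 = 276.1°.
Illuminated fraction = (1 − cos 276.1°)/2 = (1 − 0.107)/2 ≈ 0.447, so 45%.

45%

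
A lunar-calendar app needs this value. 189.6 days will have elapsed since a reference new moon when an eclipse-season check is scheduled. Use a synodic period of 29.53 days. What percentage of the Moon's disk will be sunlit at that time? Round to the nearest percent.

189.6/29.53 = 6.421 lunations, so 6 complete cycles and 12.42 d into the next.
Elongation θ = 360° × 12.42/29.53 ≈ 151.4°.
With cos θ = (-0.878), the lit fraction is (1 − (-0.878))/2 ≈ 0.939, so 94%.

94%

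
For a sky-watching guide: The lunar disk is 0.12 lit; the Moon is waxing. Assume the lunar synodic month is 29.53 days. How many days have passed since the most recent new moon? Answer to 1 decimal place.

Invert f = (1 − cos θ)/2 to get cos θ = 1 − 2(0.12) = 0.760, hence θ₀ = arccos 0.760 = 40.5°.
Before full moon the principal value applies: θ = 40.5°.
At 360°/29.53 d per day, 40.5° corresponds to 3.33 days.

3.3 days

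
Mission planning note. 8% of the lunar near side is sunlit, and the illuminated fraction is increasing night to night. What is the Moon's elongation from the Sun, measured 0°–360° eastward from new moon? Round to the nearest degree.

From f = (1 − cos θ)/2: cos θ = 1 − 2×0.08 = 0.840; arccos → 32.9°.
The Moon is waxing (0°–180°), so θ = 32.9° directly.

33°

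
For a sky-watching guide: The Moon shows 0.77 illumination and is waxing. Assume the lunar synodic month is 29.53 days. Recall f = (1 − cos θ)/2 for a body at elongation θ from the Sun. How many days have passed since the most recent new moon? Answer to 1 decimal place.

cos θ = 1 − 2f = -0.540, giving a principal value of 122.7°.
Waxing ⇒ before full, so θ = 122.7°.
At 360°/29.53 d per day, 122.7° corresponds to 10.06 days.

10.1 days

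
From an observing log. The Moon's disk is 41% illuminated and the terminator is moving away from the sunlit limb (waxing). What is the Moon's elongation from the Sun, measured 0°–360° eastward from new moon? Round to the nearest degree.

80°

From f = (1 − cos θ)/2: cos θ = 1 − 2×0.41 = 0.180; arccos → 79.6°.
Before full moon the principal value applies: θ = 79.6°.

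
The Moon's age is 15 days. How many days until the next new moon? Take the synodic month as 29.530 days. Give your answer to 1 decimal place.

One full lunation from the last new moon is 29.530 d; remaining = 29.530 − 15 = 14.530 d.

14.5 days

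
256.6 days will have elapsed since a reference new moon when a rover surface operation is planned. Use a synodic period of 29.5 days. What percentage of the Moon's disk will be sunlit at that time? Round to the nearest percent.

66%

Reduce mod P: 256.6 − 8×29.5 = 20.60 d into the current lunation.
Elongation θ = 360° × 20.60/29.5 ≈ 251.4°.
With cos θ = (-0.319), the lit fraction is (1 − (-0.319))/2 ≈ 0.660, so 66%.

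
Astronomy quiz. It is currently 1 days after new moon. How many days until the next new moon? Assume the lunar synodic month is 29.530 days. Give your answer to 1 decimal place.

The next new moon completes the synodic month: 29.530 − 1 = 28.530 days.

28.5 days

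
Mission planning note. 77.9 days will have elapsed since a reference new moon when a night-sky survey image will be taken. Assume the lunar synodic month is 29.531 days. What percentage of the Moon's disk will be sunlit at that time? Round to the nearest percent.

82%

Reduce mod P: 77.9 − 2×29.531 = 18.84 d into the current lunation.
Elongation θ = 360° × 18.84/29.531 ≈ 229.6°.
cos 229.6° = (-0.648), so f = (1 − (-0.648))/2 = 0.824, so 82%.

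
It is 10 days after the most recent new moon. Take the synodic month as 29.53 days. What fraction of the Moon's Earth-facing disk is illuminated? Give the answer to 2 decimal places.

0.76

Phase angle: θ = 360°·(10 d)/(29.53 d) = 121.9°.
cos 121.9° = (-0.529), so f = (1 − (-0.529))/2 = 0.764.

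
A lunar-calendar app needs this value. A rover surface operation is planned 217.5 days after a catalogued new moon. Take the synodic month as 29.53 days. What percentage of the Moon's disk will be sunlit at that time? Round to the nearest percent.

83%

217.5 d spans 7 complete synodic months (7 × 29.53 = 206.71 d) plus 10.79 d.
The Moon has covered 10.79/29.53 of its cycle, so θ ≈ 360° × 10.79/29.53 = 131.5°.
Illuminated fraction = (1 − cos 131.5°)/2 = (1 − (-0.663))/2 ≈ 0.832, so 83%.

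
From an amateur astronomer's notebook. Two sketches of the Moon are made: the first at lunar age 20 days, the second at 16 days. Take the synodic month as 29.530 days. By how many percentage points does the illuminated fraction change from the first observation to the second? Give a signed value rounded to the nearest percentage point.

θ₁ = 360° × 20/29.530 = 243.8°, f₁ = (1 − cos θ₁)/2 = 0.721.
θ₂ = 360° × 16/29.530 = 195.1°, f₂ = (1 − cos θ₂)/2 = 0.983.
Change = f₂ − f₁ = +0.262 → +26 percentage points.

+26 percentage points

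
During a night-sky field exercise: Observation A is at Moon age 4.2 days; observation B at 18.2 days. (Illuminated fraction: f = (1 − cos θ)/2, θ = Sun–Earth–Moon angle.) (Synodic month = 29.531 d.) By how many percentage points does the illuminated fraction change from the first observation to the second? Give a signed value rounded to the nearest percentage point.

+69 percentage points

θ₁ = 360° × 4.2/29.531 = 51.2°, f₁ = (1 − cos θ₁)/2 = 0.187.
θ₂ = 360° × 18.2/29.531 = 221.9°, f₂ = (1 − cos θ₂)/2 = 0.872.
Change = f₂ − f₁ = +0.686 → +69 percentage points.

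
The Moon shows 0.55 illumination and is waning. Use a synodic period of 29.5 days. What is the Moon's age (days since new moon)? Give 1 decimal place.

From f = (1 − cos θ)/2: cos θ = 1 − 2×0.55 = -0.100; arccos → 95.7°.
A waning Moon lies in 180°–360°, so θ = 360° − 95.7° = 264.3°.
At 360°/29.5 d per day, 264.3° corresponds to 21.65 days.

21.7 days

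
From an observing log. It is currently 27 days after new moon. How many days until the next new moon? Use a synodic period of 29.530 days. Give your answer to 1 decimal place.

2.5 days

One full lunation from the last new moon is 29.530 d; remaining = 29.530 − 27 = 2.530 d.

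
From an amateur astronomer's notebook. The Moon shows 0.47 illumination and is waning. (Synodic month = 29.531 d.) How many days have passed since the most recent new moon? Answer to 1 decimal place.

Invert f = (1 − cos θ)/2 to get cos θ = 1 − 2(0.47) = 0.060, hence θ₀ = arccos 0.060 = 86.6°.
A waning Moon lies in 180°–360°, so θ = 360° − 86.6° = 273.4°.
At 360°/29.531 d per day, 273.4° corresponds to 22.43 days.

22.4 days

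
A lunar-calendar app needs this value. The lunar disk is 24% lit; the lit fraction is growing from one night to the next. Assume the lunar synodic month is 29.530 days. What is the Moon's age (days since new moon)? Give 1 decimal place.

4.8 days

From f = (1 − cos θ)/2: cos θ = 1 − 2×0.24 = 0.520; arccos → 58.7°.
The Moon is waxing (0°–180°), so θ = 58.7° directly.
That fraction of the synodic month is 58.7/360 × 29.530 d ≈ 4.81 d.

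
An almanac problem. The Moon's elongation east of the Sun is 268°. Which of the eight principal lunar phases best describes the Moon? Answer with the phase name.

268° lies in the last quarter sector of the 8-phase cycle.

last quarter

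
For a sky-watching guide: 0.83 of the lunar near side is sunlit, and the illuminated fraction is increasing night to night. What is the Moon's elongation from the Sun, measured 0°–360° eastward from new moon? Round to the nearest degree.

cos θ = 1 − 2f = -0.660, giving a principal value of 131.3°.
Before full moon the principal value applies: θ = 131.3°.

131°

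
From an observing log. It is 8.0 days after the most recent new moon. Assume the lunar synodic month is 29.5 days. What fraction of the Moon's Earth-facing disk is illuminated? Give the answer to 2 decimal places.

Elongation θ = 360° × 8.0/29.5 ≈ 97.6°.
With cos θ = (-0.133), the lit fraction is (1 − (-0.133))/2 ≈ 0.566.

0.57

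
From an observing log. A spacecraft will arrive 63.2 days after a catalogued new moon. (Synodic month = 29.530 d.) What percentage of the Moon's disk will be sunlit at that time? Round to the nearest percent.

63.2/29.530 = 2.140 lunations, so 2 complete cycles and 4.14 d into the next.
Elongation θ = 360° × 4.14/29.530 ≈ 50.5°.
With cos θ = 0.636, the lit fraction is (1 − 0.636)/2 ≈ 0.182, so 18%.

18%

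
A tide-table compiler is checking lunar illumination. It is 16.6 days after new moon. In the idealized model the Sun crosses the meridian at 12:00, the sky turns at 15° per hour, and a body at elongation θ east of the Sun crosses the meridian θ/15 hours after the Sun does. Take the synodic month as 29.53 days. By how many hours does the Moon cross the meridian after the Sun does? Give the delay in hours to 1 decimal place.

The Moon has covered 16.6/29.53 of its cycle, so θ ≈ 360° × 16.6/29.53 = 202.4°.
At 15° of sky rotation per hour, 202.4° corresponds to a 13.49 h lag.
So the Moon crosses the meridian 13.49 h after the Sun.

13.5 h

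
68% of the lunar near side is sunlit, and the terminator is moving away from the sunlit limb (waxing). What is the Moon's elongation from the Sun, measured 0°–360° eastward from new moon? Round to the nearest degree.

cos θ = 1 − 2f = -0.360, giving a principal value of 111.1°.
Waxing ⇒ before full, so θ = 111.1°.

111°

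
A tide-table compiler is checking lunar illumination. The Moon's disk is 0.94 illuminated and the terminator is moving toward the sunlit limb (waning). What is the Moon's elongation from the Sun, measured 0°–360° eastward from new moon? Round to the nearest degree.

208°

From f = (1 − cos θ)/2: cos θ = 1 − 2×0.94 = -0.880; arccos → 151.6°.
A waning Moon lies in 180°–360°, so θ = 360° − 151.6° = 208.4°.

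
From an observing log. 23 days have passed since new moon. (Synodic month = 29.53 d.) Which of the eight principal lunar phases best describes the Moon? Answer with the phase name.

θ ≈ 360° × 23/29.53 = 280°, which falls in the last quarter sector.

last quarter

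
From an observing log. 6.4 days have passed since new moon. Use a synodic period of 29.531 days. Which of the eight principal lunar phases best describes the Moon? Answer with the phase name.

θ ≈ 360° × 6.4/29.531 = 78°, which falls in the first quarter sector.

first quarter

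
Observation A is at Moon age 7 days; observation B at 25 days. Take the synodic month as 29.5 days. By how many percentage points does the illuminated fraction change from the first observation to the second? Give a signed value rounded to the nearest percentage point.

-25 percentage points

First observation: θ = 360°·7/29.5 = 85.4°, so f = 0.460.
Second observation: θ = 305.1°, f = 0.213.
Δf = 0.213 − 0.460 = -0.248, i.e. -25 pp.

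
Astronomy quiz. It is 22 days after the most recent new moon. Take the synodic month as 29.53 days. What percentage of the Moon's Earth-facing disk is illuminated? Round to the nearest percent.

52%

The Moon has covered 22/29.53 of its cycle, so θ ≈ 360° × 22/29.53 = 268.2°.
With cos θ = (-0.031), the lit fraction is (1 − (-0.031))/2 ≈ 0.516, so 52%.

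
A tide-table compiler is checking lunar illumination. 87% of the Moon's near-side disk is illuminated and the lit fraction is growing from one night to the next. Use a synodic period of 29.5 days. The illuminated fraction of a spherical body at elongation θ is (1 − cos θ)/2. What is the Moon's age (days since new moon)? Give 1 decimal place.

Invert f = (1 − cos θ)/2 to get cos θ = 1 − 2(0.87) = -0.740, hence θ₀ = arccos -0.740 = 137.7°.
The Moon is waxing (0°–180°), so θ = 137.7° directly.
That fraction of the synodic month is 137.7/360 × 29.5 d ≈ 11.29 d.

11.3 days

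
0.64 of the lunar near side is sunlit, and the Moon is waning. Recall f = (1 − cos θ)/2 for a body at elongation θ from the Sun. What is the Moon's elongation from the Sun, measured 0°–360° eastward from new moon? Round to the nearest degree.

254°

cos θ = 1 − 2f = -0.280, giving a principal value of 106.3°.
A waning Moon lies in 180°–360°, so θ = 360° − 106.3° = 253.7°.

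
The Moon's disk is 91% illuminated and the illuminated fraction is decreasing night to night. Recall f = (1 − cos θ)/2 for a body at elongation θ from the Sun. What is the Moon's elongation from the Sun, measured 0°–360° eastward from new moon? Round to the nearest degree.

215°

Invert f = (1 − cos θ)/2 to get cos θ = 1 − 2(0.91) = -0.820, hence θ₀ = arccos -0.820 = 145.1°.
Waning ⇒ past full, so θ = 360° − 145.1° = 214.9°.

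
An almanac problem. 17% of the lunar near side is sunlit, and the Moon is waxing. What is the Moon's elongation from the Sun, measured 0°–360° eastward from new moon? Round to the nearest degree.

49°

From f = (1 − cos θ)/2: cos θ = 1 − 2×0.17 = 0.660; arccos → 48.7°.
Waxing ⇒ before full, so θ = 48.7°.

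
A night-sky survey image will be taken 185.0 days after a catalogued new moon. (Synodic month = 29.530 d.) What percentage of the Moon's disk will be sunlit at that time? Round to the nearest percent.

Reduce mod P: 185.0 − 6×29.530 = 7.82 d into the current lunation.
The Moon has covered 7.82/29.530 of its cycle, so θ ≈ 360° × 7.82/29.530 = 95.3°.
With cos θ = (-0.093), the lit fraction is (1 − (-0.093))/2 ≈ 0.546, so 55%.

55%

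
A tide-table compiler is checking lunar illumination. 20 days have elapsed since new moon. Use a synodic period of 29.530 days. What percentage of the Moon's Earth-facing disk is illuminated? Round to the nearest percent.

The Moon has covered 20/29.530 of its cycle, so θ ≈ 360° × 20/29.530 = 243.8°.
With cos θ = (-0.441), the lit fraction is (1 − (-0.441))/2 ≈ 0.721, so 72%.

72%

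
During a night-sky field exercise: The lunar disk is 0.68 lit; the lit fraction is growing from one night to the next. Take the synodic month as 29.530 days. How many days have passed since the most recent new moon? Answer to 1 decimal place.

9.1 days

Invert f = (1 − cos θ)/2 to get cos θ = 1 − 2(0.68) = -0.360, hence θ₀ = arccos -0.360 = 111.1°.
Before full moon the principal value applies: θ = 111.1°.
Age = 29.530 × 111.1°/360° ≈ 9.11 days.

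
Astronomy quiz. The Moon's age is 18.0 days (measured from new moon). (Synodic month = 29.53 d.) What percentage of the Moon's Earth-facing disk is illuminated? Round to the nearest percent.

89%

The Moon has covered 18.0/29.53 of its cycle, so θ ≈ 360° × 18.0/29.53 = 219.4°.
Illuminated fraction = (1 − cos 219.4°)/2 = (1 − (-0.772))/2 ≈ 0.886, so 89%.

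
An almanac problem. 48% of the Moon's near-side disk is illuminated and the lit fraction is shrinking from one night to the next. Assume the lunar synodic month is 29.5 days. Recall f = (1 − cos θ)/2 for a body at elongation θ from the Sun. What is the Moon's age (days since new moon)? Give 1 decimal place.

From f = (1 − cos θ)/2: cos θ = 1 − 2×0.48 = 0.040; arccos → 87.7°.
A waning Moon lies in 180°–360°, so θ = 360° − 87.7° = 272.3°.
At 360°/29.5 d per day, 272.3° corresponds to 22.31 days.

22.3 days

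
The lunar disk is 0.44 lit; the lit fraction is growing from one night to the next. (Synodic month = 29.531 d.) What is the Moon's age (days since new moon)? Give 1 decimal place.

From f = (1 − cos θ)/2: cos θ = 1 − 2×0.44 = 0.120; arccos → 83.1°.
Before full moon the principal value applies: θ = 83.1°.
Age = 29.531 × 83.1°/360° ≈ 6.82 days.

6.8 days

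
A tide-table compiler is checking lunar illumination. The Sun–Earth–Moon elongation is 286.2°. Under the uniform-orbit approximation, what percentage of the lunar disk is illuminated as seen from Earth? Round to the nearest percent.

cos 286.2° = 0.279, so f = (1 − 0.279)/2 = 0.361, i.e. 36%.

36%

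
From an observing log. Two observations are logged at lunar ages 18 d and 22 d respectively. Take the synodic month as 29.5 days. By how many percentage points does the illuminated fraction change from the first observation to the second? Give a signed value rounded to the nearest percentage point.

θ₁ = 360° × 18/29.5 = 219.7°, f₁ = (1 − cos θ₁)/2 = 0.885.
θ₂ = 360° × 22/29.5 = 268.5°, f₂ = (1 − cos θ₂)/2 = 0.513.
Change = f₂ − f₁ = -0.372 → -37 percentage points.

-37 percentage points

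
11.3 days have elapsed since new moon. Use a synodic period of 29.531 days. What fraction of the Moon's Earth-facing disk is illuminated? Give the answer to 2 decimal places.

0.87

Elongation θ = 360° × 11.3/29.531 ≈ 137.8°.
cos 137.8° = (-0.740), so f = (1 − (-0.740))/2 = 0.870.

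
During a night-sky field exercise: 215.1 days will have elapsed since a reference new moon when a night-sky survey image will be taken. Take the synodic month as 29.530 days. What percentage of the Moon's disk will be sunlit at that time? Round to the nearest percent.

61%

Reduce mod P: 215.1 − 7×29.530 = 8.39 d into the current lunation.
The Moon has covered 8.39/29.530 of its cycle, so θ ≈ 360° × 8.39/29.530 = 102.3°.
With cos θ = (-0.213), the lit fraction is (1 − (-0.213))/2 ≈ 0.606, so 61%.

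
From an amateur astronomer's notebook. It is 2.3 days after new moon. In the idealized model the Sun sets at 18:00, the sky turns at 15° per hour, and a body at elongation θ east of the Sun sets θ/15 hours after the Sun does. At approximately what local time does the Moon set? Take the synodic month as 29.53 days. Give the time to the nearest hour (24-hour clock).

20:00

Elongation θ = 360° × 2.3/29.53 ≈ 28.0°.
At 15° of sky rotation per hour, 28.0° corresponds to a 1.87 h lag.
18:00 + 1.87 h ≈ 19:52 → 20:00 to the nearest hour.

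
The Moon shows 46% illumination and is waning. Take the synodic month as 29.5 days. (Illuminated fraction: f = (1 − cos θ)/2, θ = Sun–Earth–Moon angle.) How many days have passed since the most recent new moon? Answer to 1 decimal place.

From f = (1 − cos θ)/2: cos θ = 1 − 2×0.46 = 0.080; arccos → 85.4°.
Waning ⇒ past full, so θ = 360° − 85.4° = 274.6°.
At 360°/29.5 d per day, 274.6° corresponds to 22.50 days.

22.5 days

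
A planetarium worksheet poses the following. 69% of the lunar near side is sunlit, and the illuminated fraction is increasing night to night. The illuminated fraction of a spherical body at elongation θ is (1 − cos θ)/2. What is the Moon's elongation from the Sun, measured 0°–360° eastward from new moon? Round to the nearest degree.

112°

From f = (1 − cos θ)/2: cos θ = 1 − 2×0.69 = -0.380; arccos → 112.3°.
Waxing ⇒ before full, so θ = 112.3°.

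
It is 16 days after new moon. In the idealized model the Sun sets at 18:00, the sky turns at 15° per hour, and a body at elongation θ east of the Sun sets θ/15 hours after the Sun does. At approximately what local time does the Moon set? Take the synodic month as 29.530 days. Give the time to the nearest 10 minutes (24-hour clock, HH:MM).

Elongation θ = 360° × 16/29.530 ≈ 195.1°.
Delay after the Sun = 195.1° / (15°/h) ≈ 13.00 h.
18:00 + 13.004 h ≈ 07:00 → 07:00 to the nearest ten minutes.

07:00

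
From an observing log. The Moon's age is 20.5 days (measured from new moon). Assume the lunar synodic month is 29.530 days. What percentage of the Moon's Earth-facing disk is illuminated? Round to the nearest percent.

67%

Phase angle: θ = 360°·(20.5 d)/(29.530 d) = 249.9°.
With cos θ = (-0.343), the lit fraction is (1 − (-0.343))/2 ≈ 0.672, so 67%.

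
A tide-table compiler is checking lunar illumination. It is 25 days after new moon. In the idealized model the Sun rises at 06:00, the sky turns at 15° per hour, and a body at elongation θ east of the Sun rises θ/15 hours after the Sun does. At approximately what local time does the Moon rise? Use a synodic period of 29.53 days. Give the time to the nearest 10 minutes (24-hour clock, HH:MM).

The Moon has covered 25/29.53 of its cycle, so θ ≈ 360° × 25/29.53 = 304.8°.
Delay after the Sun = 304.8° / (15°/h) ≈ 20.32 h.
06:00 + 20.318 h ≈ 02:19 → 02:20 to the nearest ten minutes.

02:20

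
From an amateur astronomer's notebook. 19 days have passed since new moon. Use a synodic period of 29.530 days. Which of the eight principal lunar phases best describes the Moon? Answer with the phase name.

θ ≈ 360° × 19/29.530 = 232°, which falls in the waning gibbous sector.

waning gibbous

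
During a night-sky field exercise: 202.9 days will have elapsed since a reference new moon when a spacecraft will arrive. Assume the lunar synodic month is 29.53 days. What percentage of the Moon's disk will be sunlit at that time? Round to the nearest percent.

202.9/29.53 = 6.871 lunations, so 6 complete cycles and 25.72 d into the next.
Elongation θ = 360° × 25.72/29.53 ≈ 313.6°.
With cos θ = 0.689, the lit fraction is (1 − 0.689)/2 ≈ 0.155, so 16%.

16%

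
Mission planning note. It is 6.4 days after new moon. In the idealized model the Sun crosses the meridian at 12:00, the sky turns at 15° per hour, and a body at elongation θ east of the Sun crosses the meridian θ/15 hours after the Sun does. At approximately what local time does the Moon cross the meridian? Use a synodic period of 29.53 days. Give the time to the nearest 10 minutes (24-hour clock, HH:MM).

17:10

The Moon has covered 6.4/29.53 of its cycle, so θ ≈ 360° × 6.4/29.53 = 78.0°.
The Moon trails the Sun by θ/15 = 78.0/15 ≈ 5.20 hours.
12:00 + 5.201 h ≈ 17:12 → 17:10 to the nearest ten minutes.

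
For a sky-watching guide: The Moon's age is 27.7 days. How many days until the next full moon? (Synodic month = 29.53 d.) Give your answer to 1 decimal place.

16.6 days

Full moon occurs at elongation 180°, i.e. at age 29.53 × 180/360 = 14.765 d.
Already past this cycle's full moon; the next is at 14.765 + 29.53 = 44.295 d, so 44.295 − 27.7 = 16.595 days.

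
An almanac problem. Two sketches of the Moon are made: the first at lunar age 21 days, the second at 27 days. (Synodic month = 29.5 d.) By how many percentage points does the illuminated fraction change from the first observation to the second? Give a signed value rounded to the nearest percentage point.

First observation: θ = 360°·21/29.5 = 256.3°, so f = 0.619.
Second observation: θ = 329.5°, f = 0.069.
Δf = 0.069 − 0.619 = -0.549, i.e. -55 pp.

-55 percentage points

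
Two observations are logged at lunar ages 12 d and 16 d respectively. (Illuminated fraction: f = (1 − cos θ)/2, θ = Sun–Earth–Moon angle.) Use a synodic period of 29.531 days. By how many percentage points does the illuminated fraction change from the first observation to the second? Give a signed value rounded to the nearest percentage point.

First observation: θ = 360°·12/29.531 = 146.3°, so f = 0.916.
Second observation: θ = 195.0°, f = 0.983.
Δf = 0.983 − 0.916 = +0.067, i.e. +7 pp.

+7 percentage points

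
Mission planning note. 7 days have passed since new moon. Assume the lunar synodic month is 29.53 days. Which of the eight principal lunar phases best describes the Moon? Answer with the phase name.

θ ≈ 360° × 7/29.53 = 85°, which falls in the first quarter sector.

first quarter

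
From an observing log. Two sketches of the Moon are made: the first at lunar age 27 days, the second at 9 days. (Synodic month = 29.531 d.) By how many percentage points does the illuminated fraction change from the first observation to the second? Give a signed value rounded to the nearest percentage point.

+60 pp

θ₁ = 360° × 27/29.531 = 329.1°, f₁ = (1 − cos θ₁)/2 = 0.071.
θ₂ = 360° × 9/29.531 = 109.7°, f₂ = (1 − cos θ₂)/2 = 0.669.
Change = f₂ − f₁ = +0.598 → +60 percentage points.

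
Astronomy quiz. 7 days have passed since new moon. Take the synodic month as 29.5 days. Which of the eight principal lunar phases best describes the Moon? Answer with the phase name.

θ ≈ 360° × 7/29.5 = 85°, which falls in the first quarter sector.

first quarter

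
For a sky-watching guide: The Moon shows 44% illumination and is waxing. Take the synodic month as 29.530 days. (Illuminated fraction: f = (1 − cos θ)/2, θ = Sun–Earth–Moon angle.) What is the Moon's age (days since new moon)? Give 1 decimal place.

6.8 days

cos θ = 1 − 2f = 0.120, giving a principal value of 83.1°.
Before full moon the principal value applies: θ = 83.1°.
Age = 29.530 × 83.1°/360° ≈ 6.82 days.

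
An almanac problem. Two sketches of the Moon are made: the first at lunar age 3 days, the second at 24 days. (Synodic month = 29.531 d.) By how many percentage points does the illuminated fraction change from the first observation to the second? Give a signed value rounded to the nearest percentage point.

+21 pp

First observation: θ = 360°·3/29.531 = 36.6°, so f = 0.098.
Second observation: θ = 292.6°, f = 0.308.
Δf = 0.308 − 0.098 = +0.210, i.e. +21 pp.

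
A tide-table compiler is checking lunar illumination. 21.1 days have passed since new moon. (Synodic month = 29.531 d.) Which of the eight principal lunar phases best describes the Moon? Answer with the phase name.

last quarter

At 21.1/29.531 of the cycle, θ ≈ 257° — the last quarter range.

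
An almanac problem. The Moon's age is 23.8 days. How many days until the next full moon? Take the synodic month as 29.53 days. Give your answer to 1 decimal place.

Full moon occurs at elongation 180°, i.e. at age 29.53 × 180/360 = 14.765 d.
Already past this cycle's full moon; the next is at 14.765 + 29.53 = 44.295 d, so 44.295 − 23.8 = 20.495 days.

20.5 days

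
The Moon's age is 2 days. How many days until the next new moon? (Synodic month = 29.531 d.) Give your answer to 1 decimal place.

27.5 days

The next new moon completes the synodic month: 29.531 − 2 = 27.531 days.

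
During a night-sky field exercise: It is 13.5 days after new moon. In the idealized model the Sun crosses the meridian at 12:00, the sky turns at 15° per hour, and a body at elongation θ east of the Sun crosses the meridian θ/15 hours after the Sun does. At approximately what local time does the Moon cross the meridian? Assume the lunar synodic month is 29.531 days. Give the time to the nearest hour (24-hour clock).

23:00

Elongation θ = 360° × 13.5/29.531 ≈ 164.6°.
The Moon trails the Sun by θ/15 = 164.6/15 ≈ 10.97 hours.
12:00 + 10.97 h ≈ 22:58 → 23:00 to the nearest hour.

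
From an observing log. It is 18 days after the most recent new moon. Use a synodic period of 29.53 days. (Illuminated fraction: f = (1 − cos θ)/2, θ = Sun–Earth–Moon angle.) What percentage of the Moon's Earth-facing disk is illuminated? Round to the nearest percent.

89%

Phase angle: θ = 360°·(18 d)/(29.53 d) = 219.4°.
With cos θ = (-0.772), the lit fraction is (1 − (-0.772))/2 ≈ 0.886, so 89%.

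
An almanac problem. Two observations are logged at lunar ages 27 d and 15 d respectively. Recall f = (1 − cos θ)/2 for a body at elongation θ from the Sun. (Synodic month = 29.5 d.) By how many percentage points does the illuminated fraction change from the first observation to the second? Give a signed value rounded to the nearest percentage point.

+93 pp

θ₁ = 360° × 27/29.5 = 329.5°, f₁ = (1 − cos θ₁)/2 = 0.069.
θ₂ = 360° × 15/29.5 = 183.1°, f₂ = (1 − cos θ₂)/2 = 0.999.
Change = f₂ − f₁ = +0.930 → +93 percentage points.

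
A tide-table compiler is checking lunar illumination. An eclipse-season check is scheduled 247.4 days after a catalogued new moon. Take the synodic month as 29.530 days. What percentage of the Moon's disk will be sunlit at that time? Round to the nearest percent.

Reduce mod P: 247.4 − 8×29.530 = 11.16 d into the current lunation.
Elongation θ = 360° × 11.16/29.530 ≈ 136.1°.
cos 136.1° = (-0.720), so f = (1 − (-0.720))/2 = 0.860, so 86%.

86%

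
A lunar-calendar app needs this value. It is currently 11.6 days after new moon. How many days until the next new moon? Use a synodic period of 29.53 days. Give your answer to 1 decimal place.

One full lunation from the last new moon is 29.53 d; remaining = 29.53 − 11.6 = 17.930 d.

17.9 days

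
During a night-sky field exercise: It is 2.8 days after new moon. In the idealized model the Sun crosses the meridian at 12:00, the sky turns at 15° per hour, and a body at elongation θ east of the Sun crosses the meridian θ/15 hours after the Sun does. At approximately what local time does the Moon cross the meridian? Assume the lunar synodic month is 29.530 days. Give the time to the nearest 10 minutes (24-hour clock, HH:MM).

Elongation θ = 360° × 2.8/29.530 ≈ 34.1°.
At 15° of sky rotation per hour, 34.1° corresponds to a 2.28 h lag.
12:00 + 2.276 h ≈ 14:17 → 14:20 to the nearest ten minutes.

14:20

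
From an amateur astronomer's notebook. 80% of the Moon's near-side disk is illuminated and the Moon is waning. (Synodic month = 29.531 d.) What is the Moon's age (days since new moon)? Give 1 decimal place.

Invert f = (1 − cos θ)/2 to get cos θ = 1 − 2(0.80) = -0.600, hence θ₀ = arccos -0.600 = 126.9°.
Waning ⇒ past full, so θ = 360° − 126.9° = 233.1°.
At 360°/29.531 d per day, 233.1° corresponds to 19.12 days.

19.1 days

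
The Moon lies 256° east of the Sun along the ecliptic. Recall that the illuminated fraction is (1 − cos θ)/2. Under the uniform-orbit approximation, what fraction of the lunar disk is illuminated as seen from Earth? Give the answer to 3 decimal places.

0.621

f = (1 − cos 256°)/2 = (1 − (-0.242))/2 ≈ 0.621.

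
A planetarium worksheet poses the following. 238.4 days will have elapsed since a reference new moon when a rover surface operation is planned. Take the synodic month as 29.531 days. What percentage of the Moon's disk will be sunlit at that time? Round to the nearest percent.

Reduce mod P: 238.4 − 8×29.531 = 2.15 d into the current lunation.
Phase angle: θ = 360°·(2.15 d)/(29.531 d) = 26.2°.
Illuminated fraction = (1 − cos 26.2°)/2 = (1 − 0.897)/2 ≈ 0.052, so 5%.

5%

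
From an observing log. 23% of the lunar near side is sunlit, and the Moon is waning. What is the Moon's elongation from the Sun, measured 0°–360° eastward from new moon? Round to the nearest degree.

303°

Invert f = (1 − cos θ)/2 to get cos θ = 1 − 2(0.23) = 0.540, hence θ₀ = arccos 0.540 = 57.3°.
A waning Moon lies in 180°–360°, so θ = 360° − 57.3° = 302.7°.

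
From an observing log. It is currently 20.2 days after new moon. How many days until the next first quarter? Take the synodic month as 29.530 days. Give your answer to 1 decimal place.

16.7 days

First quarter occurs at elongation 90°, i.e. at age 29.530 × 90/360 = 7.383 d.
Already past this cycle's first quarter; the next is at 7.383 + 29.530 = 36.913 d, so 36.913 − 20.2 = 16.713 days.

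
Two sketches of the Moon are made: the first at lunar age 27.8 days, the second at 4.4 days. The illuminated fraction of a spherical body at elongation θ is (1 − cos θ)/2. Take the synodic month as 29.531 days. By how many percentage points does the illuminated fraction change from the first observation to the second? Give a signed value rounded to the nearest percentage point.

First observation: θ = 360°·27.8/29.531 = 338.9°, so f = 0.034.
Second observation: θ = 53.6°, f = 0.204.
Δf = 0.204 − 0.034 = +0.170, i.e. +17 pp.

+17 percentage points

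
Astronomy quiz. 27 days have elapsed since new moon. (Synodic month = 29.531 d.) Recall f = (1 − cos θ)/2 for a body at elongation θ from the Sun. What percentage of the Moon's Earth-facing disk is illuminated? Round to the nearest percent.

Elongation θ = 360° × 27/29.531 ≈ 329.1°.
Illuminated fraction = (1 − cos 329.1°)/2 = (1 − 0.858)/2 ≈ 0.071, so 7%.

7%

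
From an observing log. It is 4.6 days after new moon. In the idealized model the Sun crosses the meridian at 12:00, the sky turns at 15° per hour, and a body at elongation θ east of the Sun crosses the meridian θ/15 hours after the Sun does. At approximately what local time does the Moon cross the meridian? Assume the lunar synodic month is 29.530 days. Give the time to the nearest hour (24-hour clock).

Elongation θ = 360° × 4.6/29.530 ≈ 56.1°.
At 15° of sky rotation per hour, 56.1° corresponds to a 3.74 h lag.
12:00 + 3.74 h ≈ 15:44 → 16:00 to the nearest hour.

16:00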